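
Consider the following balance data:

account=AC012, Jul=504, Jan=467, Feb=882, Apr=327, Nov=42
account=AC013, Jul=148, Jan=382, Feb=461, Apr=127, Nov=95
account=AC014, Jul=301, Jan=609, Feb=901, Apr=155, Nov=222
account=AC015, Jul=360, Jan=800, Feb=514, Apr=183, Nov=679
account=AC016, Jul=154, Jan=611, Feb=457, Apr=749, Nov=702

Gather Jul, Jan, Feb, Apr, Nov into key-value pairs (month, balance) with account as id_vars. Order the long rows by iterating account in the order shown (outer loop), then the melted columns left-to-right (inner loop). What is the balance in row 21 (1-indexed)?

154

25 rows total (5 × 5). Row 21: index ⌊(21-1)/5⌋ = 4 into account → AC016; (21-1) mod 5 = 0 into the melted columns → Jul.
So row 21 is (AC016, Jul, 154); balance = 154.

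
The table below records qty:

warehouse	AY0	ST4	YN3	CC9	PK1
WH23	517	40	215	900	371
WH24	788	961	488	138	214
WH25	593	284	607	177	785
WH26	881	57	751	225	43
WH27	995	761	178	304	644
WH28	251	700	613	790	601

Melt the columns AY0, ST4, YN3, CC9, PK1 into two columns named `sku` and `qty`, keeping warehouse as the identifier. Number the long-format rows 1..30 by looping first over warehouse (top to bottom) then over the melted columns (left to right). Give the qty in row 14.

30 rows total (6 × 5). Row 14: index ⌊(14-1)/5⌋ = 2 into warehouse → WH25; (14-1) mod 5 = 3 into the melted columns → CC9.
So row 14 is (WH25, CC9, 177); qty = 177.

177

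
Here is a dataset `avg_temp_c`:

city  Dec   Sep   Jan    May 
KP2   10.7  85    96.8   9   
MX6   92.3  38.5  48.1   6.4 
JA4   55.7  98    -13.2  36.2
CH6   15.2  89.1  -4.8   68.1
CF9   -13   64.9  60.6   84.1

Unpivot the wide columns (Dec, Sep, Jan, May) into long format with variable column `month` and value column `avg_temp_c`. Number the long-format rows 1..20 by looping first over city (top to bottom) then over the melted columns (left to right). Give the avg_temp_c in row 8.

6.4

20 rows total (5 × 4). Row 8: index ⌊(8-1)/4⌋ = 1 into city → MX6; (8-1) mod 4 = 3 into the melted columns → May.
So row 8 is (MX6, May, 6.4); avg_temp_c = 6.4.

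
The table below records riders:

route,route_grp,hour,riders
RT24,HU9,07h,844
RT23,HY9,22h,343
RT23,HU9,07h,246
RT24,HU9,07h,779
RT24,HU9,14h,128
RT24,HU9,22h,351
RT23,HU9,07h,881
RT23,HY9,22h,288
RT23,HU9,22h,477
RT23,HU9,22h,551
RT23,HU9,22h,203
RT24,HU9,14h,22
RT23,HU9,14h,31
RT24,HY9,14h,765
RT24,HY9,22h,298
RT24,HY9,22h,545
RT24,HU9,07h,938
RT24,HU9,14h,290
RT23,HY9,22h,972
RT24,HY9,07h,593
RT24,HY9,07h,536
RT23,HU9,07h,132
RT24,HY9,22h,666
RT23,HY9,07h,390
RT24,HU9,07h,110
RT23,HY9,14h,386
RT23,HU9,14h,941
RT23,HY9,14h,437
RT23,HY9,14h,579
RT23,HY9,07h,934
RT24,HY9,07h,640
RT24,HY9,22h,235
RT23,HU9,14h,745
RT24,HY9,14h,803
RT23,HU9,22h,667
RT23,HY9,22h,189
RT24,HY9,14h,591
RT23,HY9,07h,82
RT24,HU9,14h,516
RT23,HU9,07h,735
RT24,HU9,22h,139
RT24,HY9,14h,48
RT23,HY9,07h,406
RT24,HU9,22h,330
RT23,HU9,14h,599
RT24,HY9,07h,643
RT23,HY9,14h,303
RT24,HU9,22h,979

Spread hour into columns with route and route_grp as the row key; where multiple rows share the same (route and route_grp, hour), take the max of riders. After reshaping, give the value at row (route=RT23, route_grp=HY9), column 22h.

972

Rows with route=RT23, route_grp=HY9 and hour=22h: riders values are 343, 288, 972, 189.
max(343, 288, 972, 189) = 972.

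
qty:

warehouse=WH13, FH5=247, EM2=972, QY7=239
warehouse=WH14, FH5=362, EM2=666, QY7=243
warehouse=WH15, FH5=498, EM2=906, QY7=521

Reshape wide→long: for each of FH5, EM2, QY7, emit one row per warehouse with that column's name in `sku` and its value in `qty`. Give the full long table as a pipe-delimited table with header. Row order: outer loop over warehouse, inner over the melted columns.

| warehouse | sku | qty |
| WH13 | FH5 | 247 |
| WH13 | EM2 | 972 |
| WH13 | QY7 | 239 |
| WH14 | FH5 | 362 |
| WH14 | EM2 | 666 |
| WH14 | QY7 | 243 |
| WH15 | FH5 | 498 |
| WH15 | EM2 | 906 |
| WH15 | QY7 | 521 |

Each (warehouse, column) pair becomes one row: 3 × 3 = 9 rows.
For example, (WH13, FH5) → qty=247.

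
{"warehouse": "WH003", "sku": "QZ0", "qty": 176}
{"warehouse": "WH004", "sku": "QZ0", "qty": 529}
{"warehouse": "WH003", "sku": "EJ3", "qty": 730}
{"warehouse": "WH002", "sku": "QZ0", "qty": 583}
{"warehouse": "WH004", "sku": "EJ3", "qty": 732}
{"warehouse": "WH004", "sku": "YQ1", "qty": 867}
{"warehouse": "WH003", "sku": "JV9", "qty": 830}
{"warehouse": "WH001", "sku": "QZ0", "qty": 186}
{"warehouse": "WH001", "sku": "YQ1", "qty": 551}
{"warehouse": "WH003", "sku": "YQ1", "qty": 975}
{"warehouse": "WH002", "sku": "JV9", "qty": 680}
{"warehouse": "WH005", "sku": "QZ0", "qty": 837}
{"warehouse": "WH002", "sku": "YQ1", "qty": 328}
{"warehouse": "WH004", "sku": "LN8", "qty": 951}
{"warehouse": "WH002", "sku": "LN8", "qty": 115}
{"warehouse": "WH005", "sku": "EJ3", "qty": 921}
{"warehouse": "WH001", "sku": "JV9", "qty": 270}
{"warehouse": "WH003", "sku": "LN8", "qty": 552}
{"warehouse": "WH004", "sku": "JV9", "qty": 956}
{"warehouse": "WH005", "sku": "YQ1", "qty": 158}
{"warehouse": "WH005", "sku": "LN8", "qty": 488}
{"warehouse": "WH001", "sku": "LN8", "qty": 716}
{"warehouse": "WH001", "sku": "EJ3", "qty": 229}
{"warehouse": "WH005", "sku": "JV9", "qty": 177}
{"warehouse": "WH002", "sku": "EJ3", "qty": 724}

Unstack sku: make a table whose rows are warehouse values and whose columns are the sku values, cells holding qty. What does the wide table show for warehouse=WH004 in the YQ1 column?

867

Wide layout: rows indexed by warehouse, columns are the 5 distinct sku values (QZ0, EJ3, YQ1, JV9, LN8).
Cell (warehouse=WH004, sku=YQ1) draws from the long row where warehouse=WH004 and sku=YQ1, which has qty=867.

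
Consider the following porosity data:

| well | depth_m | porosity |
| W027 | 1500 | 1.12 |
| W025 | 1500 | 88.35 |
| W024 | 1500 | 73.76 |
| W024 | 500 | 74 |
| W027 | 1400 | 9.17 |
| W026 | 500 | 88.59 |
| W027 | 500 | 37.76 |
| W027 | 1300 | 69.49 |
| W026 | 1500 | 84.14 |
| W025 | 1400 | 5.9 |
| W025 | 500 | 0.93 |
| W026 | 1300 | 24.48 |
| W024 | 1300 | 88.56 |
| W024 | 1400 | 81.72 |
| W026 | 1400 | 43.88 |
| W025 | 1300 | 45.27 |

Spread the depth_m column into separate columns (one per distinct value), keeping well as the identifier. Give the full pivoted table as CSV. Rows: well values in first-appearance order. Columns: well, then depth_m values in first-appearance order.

Columns: well plus the 4 distinct depth_m values (1500, 500, 1400, 1300).
For example, row W027 column 1500 takes porosity=1.12 from the long row (W027, 1500).

well,1500,500,1400,1300
W027,1.12,37.76,9.17,69.49
W025,88.35,0.93,5.9,45.27
W024,73.76,74,81.72,88.56
W026,84.14,88.59,43.88,24.48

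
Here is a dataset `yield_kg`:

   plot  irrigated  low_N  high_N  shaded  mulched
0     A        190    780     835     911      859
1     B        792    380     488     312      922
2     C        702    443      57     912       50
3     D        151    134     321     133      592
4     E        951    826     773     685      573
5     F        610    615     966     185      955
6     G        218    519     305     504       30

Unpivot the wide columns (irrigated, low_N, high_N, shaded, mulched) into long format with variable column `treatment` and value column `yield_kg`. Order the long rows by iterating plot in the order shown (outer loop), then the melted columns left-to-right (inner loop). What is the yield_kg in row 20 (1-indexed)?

592

35 rows total (7 × 5). Row 20: index ⌊(20-1)/5⌋ = 3 into plot → D; (20-1) mod 5 = 4 into the melted columns → mulched.
So row 20 is (D, mulched, 592); yield_kg = 592.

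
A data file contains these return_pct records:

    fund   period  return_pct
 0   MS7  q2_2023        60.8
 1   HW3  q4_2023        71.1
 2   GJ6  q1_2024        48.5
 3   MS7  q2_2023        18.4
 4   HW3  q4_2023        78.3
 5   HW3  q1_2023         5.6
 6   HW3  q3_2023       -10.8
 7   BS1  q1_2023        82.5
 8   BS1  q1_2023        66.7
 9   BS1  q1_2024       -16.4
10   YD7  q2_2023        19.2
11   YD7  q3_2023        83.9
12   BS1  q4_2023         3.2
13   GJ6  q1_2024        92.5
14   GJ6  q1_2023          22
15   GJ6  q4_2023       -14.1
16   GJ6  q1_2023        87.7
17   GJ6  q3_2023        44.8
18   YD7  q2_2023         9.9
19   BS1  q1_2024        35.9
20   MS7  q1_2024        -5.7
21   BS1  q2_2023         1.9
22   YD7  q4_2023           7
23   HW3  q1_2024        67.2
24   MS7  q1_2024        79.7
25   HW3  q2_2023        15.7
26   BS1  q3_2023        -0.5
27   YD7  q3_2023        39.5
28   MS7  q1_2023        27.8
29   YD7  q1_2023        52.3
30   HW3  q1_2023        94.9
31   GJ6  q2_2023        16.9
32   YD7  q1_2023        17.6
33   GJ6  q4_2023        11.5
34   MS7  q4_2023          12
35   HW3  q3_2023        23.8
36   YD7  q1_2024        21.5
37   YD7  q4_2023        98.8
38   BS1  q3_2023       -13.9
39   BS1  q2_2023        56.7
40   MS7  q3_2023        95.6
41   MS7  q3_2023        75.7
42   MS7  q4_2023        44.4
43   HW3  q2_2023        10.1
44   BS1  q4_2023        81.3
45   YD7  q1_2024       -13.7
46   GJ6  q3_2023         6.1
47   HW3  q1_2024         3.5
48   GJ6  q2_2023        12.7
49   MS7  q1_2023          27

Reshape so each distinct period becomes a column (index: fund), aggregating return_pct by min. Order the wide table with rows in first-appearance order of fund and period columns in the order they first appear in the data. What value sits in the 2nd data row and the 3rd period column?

3.5

With rows in first-appearance order of fund, row 2 is fund=HW3. period columns in first-appearance order: q2_2023, q4_2023, q1_2024, q1_2023, q3_2023; column 3 is q1_2024.
Long rows with fund=HW3, period=q1_2024: min(67.2, 3.5) = 3.5.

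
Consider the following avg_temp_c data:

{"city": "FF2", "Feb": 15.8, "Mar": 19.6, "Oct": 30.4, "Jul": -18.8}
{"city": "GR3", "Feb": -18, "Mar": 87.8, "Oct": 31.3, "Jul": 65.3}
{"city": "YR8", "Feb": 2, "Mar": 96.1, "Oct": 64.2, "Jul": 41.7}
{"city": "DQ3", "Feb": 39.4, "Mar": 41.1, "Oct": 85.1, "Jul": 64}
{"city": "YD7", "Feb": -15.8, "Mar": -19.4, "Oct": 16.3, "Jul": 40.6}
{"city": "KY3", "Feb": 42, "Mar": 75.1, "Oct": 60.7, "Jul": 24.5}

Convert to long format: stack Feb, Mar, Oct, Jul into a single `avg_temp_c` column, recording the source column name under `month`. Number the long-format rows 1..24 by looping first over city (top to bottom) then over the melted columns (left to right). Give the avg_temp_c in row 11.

24 rows total (6 × 4). Row 11: index ⌊(11-1)/4⌋ = 2 into city → YR8; (11-1) mod 4 = 2 into the melted columns → Oct.
So row 11 is (YR8, Oct, 64.2); avg_temp_c = 64.2.

64.2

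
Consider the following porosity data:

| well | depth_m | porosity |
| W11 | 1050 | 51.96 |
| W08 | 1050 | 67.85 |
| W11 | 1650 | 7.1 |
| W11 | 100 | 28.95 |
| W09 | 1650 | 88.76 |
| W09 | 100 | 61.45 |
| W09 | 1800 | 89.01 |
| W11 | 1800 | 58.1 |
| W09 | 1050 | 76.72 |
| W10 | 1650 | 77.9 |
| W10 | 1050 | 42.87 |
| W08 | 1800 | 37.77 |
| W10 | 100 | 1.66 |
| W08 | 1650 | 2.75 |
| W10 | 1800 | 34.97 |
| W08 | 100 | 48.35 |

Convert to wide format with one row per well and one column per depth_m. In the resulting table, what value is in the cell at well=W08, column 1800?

37.77

Wide layout: rows indexed by well, columns are the 4 distinct depth_m values (1050, 1650, 100, 1800).
Cell (well=W08, depth_m=1800) draws from the long row where well=W08 and depth_m=1800, which has porosity=37.77.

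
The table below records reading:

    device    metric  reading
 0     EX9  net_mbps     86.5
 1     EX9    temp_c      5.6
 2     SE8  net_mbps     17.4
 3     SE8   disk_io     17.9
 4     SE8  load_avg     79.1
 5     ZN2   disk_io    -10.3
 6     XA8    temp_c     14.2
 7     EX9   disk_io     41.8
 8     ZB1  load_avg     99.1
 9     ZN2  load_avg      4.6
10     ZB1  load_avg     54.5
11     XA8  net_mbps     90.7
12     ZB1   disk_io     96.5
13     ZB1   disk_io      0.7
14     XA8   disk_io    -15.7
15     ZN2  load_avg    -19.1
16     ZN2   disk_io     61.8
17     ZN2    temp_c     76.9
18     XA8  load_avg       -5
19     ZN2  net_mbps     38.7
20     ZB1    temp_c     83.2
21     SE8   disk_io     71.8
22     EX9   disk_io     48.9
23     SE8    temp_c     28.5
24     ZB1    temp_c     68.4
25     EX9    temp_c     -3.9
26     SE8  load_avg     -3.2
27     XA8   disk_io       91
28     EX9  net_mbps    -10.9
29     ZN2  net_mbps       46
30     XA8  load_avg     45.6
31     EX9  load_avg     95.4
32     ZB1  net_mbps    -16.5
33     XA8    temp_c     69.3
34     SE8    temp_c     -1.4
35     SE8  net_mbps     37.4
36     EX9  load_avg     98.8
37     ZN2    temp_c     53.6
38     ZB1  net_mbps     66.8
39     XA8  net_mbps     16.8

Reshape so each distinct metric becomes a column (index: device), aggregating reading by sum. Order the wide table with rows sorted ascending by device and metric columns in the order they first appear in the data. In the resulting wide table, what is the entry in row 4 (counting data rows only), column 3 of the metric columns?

97.2

With rows sorted ascending by device, row 4 is device=ZB1. metric columns in first-appearance order: net_mbps, temp_c, disk_io, load_avg; column 3 is disk_io.
Long rows with device=ZB1, metric=disk_io: 96.5 + 0.7 = 97.2.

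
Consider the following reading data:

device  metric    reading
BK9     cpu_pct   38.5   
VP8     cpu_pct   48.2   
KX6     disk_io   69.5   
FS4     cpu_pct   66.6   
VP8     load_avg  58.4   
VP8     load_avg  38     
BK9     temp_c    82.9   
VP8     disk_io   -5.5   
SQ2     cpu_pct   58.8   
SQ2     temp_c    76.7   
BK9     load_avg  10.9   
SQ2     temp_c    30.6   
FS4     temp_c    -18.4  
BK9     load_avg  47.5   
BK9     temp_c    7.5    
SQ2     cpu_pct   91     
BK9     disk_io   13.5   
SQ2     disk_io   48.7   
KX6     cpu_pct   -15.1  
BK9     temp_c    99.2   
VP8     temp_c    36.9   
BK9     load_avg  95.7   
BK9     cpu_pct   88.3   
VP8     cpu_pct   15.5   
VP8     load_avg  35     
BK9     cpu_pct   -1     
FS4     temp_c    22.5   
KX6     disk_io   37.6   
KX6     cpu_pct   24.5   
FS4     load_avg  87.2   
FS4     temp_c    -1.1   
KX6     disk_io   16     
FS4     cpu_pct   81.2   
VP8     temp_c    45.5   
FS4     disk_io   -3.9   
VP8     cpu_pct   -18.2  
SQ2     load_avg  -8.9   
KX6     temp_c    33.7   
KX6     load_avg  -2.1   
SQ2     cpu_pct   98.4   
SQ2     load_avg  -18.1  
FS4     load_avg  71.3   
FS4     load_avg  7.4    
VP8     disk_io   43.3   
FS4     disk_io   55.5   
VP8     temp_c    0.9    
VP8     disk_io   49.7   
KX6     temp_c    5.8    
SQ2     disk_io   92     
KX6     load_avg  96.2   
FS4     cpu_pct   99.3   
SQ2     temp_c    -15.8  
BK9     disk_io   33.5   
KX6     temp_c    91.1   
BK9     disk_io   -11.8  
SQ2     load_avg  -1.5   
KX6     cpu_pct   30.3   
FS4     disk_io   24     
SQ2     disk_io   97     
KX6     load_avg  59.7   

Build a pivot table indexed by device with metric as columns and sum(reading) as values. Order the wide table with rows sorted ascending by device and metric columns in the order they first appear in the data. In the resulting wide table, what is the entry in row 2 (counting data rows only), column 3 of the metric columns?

165.9

With rows sorted ascending by device, row 2 is device=FS4. metric columns in first-appearance order: cpu_pct, disk_io, load_avg, temp_c; column 3 is load_avg.
Long rows with device=FS4, metric=load_avg: 87.2 + 71.3 + 7.4 = 165.9.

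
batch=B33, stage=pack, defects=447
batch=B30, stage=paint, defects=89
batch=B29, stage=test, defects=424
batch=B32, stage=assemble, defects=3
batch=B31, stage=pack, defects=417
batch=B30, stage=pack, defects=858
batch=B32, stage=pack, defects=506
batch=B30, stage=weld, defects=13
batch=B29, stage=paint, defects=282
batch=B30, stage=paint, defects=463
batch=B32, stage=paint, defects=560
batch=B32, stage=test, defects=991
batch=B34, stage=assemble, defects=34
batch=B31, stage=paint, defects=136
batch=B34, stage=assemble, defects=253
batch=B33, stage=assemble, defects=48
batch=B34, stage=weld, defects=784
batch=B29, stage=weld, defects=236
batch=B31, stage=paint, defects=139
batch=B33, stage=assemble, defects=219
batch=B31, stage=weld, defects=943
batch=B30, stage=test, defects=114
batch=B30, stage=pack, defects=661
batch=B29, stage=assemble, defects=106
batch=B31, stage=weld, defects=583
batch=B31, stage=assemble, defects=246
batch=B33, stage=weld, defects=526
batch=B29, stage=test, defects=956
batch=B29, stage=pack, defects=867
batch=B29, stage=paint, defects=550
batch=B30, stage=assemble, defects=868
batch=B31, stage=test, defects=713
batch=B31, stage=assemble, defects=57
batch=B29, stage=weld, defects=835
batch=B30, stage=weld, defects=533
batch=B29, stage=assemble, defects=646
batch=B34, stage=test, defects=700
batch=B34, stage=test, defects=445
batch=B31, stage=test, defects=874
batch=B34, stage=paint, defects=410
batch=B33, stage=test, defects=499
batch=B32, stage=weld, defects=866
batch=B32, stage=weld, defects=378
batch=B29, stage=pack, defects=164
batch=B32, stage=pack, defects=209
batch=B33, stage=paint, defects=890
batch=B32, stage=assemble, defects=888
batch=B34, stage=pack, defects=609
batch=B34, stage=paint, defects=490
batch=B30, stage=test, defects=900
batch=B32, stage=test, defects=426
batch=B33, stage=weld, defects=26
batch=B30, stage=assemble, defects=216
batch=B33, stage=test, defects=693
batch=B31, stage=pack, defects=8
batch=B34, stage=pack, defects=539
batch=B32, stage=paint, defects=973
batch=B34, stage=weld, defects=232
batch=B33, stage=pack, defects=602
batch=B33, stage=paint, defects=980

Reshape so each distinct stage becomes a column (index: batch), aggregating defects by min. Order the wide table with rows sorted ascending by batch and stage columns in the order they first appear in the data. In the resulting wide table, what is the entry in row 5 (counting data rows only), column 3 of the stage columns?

With rows sorted ascending by batch, row 5 is batch=B33. stage columns in first-appearance order: pack, paint, test, assemble, weld; column 3 is test.
Long rows with batch=B33, stage=test: min(499, 693) = 499.

499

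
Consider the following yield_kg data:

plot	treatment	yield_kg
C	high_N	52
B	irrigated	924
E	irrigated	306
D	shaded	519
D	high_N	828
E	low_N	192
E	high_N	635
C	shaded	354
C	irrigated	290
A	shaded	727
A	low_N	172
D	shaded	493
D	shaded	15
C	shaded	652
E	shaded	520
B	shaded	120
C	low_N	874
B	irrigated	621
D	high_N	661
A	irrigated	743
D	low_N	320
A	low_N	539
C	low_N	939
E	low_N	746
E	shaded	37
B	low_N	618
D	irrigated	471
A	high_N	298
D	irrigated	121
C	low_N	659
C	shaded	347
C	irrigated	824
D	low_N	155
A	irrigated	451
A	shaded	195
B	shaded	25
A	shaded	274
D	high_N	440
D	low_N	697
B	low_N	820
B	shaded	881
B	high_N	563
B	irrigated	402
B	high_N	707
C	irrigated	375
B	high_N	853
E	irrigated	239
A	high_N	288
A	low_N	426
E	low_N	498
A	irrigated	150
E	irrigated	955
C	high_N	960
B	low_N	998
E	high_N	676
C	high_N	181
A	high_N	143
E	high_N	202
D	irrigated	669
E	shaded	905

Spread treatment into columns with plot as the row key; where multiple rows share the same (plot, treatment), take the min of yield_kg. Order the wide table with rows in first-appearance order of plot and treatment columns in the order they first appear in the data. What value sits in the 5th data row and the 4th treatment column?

172

With rows in first-appearance order of plot, row 5 is plot=A. treatment columns in first-appearance order: high_N, irrigated, shaded, low_N; column 4 is low_N.
Long rows with plot=A, treatment=low_N: min(172, 539, 426) = 172.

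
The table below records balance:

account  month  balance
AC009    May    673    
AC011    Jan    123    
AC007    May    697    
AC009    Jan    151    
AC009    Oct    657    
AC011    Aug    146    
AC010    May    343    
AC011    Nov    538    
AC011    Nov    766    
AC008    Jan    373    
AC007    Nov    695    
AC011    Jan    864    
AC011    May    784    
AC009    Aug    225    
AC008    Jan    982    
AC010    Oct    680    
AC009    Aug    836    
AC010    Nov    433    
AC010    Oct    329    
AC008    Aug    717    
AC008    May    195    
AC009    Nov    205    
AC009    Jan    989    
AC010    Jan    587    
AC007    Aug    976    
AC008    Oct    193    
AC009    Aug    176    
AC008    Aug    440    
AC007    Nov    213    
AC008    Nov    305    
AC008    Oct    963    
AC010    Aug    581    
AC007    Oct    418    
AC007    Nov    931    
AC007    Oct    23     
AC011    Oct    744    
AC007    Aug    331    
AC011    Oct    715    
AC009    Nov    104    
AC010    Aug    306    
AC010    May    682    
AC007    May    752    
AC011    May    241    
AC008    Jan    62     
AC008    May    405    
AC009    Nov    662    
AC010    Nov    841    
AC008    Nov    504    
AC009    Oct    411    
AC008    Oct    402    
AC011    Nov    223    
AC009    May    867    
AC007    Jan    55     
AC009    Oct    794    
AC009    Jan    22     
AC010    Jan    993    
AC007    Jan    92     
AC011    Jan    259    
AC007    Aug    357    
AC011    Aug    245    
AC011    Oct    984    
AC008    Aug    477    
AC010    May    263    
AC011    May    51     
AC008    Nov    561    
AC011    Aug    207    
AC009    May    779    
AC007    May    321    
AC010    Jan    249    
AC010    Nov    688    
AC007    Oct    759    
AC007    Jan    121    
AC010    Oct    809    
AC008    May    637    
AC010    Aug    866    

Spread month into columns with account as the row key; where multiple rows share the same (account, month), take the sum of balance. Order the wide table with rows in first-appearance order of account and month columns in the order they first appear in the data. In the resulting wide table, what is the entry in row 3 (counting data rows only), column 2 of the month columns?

268

With rows in first-appearance order of account, row 3 is account=AC007. month columns in first-appearance order: May, Jan, Oct, Aug, Nov; column 2 is Jan.
Long rows with account=AC007, month=Jan: 55 + 92 + 121 = 268.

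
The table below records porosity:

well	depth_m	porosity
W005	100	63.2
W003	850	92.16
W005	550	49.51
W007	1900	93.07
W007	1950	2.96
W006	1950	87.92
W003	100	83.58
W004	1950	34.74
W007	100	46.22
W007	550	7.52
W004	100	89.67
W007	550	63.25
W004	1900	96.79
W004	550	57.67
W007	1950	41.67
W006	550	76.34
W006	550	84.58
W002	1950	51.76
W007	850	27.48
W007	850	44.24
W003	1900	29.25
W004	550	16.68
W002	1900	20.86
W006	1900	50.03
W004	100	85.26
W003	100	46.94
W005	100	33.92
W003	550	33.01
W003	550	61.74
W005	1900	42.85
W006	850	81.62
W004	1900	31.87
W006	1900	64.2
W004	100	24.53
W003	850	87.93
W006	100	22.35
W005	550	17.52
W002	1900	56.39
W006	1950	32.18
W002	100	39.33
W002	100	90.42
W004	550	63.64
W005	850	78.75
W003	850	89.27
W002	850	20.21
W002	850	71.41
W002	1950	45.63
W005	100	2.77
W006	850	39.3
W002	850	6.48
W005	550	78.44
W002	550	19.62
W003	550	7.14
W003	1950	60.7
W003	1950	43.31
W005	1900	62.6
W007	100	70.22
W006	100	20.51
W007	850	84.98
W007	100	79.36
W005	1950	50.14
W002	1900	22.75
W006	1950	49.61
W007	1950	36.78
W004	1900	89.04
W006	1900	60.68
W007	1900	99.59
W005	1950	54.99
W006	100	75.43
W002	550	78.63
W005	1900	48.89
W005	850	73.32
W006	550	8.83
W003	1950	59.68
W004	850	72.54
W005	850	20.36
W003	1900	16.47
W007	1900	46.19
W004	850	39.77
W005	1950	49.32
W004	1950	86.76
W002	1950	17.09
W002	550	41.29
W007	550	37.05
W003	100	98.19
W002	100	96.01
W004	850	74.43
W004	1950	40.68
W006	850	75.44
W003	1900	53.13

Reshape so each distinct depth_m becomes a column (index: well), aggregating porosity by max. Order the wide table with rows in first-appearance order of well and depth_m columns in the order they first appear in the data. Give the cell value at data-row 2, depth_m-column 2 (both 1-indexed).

92.16

With rows in first-appearance order of well, row 2 is well=W003. depth_m columns in first-appearance order: 100, 850, 550, 1900, 1950; column 2 is 850.
Long rows with well=W003, depth_m=850: max(92.16, 87.93, 89.27) = 92.16.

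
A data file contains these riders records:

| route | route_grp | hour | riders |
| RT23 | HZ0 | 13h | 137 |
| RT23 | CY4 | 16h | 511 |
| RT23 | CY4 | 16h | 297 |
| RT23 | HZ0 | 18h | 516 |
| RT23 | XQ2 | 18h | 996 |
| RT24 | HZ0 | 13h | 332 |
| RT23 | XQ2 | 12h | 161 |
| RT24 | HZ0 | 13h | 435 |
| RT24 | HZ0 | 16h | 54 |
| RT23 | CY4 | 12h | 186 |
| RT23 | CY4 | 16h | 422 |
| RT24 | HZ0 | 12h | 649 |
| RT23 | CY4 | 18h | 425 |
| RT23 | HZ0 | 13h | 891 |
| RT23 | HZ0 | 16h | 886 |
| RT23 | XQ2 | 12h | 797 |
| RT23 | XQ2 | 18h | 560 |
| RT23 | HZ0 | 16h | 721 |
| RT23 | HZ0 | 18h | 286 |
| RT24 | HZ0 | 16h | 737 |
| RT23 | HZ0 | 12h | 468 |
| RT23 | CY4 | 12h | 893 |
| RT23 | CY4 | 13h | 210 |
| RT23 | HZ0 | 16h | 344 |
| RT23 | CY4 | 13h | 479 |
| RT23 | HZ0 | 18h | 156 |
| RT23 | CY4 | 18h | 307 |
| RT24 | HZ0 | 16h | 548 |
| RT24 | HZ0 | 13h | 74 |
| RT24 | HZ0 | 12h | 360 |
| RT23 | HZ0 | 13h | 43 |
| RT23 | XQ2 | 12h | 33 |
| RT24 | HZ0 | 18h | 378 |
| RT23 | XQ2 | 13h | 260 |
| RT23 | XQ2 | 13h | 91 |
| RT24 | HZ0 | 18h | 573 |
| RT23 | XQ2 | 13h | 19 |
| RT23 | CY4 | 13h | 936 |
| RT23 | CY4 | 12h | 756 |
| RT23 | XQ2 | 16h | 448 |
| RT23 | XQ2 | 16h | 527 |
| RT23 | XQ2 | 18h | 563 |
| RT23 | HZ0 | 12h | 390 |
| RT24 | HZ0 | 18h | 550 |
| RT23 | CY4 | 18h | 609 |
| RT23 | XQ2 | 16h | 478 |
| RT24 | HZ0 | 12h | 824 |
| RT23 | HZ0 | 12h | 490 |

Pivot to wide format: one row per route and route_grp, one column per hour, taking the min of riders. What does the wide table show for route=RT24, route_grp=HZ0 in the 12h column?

360

Rows with route=RT24, route_grp=HZ0 and hour=12h: riders values are 649, 360, 824.
min(649, 360, 824) = 360.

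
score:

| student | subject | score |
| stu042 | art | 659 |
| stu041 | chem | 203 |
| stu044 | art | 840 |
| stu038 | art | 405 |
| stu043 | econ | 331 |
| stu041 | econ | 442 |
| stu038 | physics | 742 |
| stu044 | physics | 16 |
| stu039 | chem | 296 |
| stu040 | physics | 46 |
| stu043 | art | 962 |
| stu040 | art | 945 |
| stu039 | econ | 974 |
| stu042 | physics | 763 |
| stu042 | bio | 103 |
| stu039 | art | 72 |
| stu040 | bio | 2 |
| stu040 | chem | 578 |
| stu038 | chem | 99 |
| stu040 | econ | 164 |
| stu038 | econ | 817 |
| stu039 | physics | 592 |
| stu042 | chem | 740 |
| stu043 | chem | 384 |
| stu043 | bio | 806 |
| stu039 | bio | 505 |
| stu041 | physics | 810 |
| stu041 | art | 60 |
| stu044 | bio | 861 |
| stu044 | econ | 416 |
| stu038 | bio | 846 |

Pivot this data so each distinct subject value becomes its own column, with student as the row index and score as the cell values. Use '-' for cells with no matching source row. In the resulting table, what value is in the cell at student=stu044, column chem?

-

No long-format row has student=stu044 and subject=chem, so the cell is -.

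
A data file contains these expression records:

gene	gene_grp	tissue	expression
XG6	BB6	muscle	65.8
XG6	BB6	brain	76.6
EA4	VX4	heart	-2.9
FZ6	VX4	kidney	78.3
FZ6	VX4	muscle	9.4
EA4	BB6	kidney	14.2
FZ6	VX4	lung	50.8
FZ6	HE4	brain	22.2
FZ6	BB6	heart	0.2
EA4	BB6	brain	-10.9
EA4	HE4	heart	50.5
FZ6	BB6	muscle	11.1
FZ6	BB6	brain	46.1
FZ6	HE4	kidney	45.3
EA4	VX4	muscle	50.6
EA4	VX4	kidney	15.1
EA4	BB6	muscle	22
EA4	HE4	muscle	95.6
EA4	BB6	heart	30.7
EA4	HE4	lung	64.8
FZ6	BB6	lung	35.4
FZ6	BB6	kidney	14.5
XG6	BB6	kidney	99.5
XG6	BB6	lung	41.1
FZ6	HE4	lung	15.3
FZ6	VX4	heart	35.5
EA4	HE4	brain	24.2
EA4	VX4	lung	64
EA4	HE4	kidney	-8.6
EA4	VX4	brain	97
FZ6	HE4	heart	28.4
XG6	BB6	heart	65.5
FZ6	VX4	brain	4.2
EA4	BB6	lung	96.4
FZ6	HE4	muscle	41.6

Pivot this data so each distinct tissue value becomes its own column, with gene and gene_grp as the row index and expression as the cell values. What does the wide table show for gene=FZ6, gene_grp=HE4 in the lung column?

Wide layout: rows indexed by gene and gene_grp, columns are the 5 distinct tissue values (muscle, brain, heart, kidney, lung).
Cell (gene=FZ6, gene_grp=HE4, tissue=lung) draws from the long row where gene=FZ6, gene_grp=HE4 and tissue=lung, which has expression=15.3.

15.3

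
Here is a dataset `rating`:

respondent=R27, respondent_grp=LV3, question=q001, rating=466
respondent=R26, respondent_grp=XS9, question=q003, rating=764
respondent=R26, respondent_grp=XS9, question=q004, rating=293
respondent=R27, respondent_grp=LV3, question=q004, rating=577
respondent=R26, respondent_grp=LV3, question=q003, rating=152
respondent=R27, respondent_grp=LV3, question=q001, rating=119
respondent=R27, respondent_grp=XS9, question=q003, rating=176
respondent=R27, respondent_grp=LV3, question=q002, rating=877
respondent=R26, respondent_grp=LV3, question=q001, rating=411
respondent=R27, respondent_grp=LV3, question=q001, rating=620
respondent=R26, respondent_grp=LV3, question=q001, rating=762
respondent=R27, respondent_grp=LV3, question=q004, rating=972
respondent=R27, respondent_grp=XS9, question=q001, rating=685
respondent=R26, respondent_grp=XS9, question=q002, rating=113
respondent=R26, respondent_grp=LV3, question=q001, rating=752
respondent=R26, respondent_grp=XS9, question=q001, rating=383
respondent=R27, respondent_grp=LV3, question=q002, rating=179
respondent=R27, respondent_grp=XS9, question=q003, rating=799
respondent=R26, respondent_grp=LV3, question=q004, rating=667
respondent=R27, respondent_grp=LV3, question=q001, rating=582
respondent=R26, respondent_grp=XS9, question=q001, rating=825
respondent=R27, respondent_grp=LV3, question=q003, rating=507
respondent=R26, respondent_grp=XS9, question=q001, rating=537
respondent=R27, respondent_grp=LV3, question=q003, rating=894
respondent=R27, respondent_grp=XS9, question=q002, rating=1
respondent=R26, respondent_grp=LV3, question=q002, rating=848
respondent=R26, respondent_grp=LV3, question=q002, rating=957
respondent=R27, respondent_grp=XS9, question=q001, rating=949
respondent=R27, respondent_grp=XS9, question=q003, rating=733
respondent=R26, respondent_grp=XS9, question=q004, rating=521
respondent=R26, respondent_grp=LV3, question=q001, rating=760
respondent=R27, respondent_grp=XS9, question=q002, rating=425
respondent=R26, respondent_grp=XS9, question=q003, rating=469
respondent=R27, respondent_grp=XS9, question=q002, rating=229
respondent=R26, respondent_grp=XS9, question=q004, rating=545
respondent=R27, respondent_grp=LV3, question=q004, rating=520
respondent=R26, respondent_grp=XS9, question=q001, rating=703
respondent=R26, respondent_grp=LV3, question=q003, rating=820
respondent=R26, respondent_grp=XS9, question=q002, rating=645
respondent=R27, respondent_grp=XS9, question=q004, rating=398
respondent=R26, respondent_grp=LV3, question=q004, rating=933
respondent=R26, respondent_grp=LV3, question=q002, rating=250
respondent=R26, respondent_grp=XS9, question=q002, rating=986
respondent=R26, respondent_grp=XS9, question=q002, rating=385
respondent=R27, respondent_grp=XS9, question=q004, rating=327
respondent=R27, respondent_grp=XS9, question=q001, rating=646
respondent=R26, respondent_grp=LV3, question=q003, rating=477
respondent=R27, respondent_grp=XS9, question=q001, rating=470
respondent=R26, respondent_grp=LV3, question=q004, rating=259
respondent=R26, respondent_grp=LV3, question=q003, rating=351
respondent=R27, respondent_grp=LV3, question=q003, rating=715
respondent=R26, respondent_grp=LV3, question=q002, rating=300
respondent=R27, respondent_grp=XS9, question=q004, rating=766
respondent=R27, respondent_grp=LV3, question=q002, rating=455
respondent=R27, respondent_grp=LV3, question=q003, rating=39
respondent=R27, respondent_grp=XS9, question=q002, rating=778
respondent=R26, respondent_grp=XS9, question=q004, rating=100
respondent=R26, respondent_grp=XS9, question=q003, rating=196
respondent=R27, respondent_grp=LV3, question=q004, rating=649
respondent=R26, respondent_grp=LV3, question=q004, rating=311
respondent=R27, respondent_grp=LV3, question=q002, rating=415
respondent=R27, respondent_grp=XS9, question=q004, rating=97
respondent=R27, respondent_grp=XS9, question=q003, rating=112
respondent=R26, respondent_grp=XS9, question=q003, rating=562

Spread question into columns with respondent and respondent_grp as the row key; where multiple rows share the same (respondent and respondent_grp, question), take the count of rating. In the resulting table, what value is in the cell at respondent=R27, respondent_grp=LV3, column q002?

Rows with respondent=R27, respondent_grp=LV3 and question=q002: rating values are 877, 179, 455, 415.
4 rows match — count = 4.

4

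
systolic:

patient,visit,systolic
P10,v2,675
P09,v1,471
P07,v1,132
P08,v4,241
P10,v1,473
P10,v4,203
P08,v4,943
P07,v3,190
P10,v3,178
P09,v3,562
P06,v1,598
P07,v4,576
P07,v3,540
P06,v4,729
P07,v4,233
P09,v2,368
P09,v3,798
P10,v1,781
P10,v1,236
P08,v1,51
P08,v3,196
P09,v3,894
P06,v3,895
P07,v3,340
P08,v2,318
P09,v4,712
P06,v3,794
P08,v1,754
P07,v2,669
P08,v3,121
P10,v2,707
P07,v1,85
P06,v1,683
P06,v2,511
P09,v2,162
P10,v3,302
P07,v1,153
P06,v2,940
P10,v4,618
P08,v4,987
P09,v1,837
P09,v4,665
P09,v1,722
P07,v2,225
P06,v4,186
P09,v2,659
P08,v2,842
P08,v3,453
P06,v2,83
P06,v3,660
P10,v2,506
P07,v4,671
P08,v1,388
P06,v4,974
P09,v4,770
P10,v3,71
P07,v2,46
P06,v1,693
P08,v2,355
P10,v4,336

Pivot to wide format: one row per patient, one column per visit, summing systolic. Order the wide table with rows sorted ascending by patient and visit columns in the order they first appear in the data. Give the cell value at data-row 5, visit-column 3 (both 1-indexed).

With rows sorted ascending by patient, row 5 is patient=P10. visit columns in first-appearance order: v2, v1, v4, v3; column 3 is v4.
Long rows with patient=P10, visit=v4: 203 + 618 + 336 = 1157.

1157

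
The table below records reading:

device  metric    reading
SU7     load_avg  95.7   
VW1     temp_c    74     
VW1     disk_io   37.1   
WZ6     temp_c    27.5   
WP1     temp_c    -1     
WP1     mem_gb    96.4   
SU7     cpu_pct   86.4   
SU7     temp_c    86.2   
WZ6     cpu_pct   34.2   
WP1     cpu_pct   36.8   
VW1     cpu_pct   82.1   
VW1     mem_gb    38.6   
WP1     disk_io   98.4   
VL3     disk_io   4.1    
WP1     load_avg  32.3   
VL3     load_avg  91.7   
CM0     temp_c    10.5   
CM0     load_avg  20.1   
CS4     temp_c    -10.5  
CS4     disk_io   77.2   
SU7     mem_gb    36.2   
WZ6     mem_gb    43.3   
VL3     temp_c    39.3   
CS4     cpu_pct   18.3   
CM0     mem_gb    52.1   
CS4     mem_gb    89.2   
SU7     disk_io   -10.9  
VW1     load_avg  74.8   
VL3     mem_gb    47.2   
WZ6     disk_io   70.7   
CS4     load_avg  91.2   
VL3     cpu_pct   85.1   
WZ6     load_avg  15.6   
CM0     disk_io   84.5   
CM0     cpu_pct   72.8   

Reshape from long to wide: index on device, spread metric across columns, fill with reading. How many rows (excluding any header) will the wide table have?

7 distinct device values → 7 rows.

7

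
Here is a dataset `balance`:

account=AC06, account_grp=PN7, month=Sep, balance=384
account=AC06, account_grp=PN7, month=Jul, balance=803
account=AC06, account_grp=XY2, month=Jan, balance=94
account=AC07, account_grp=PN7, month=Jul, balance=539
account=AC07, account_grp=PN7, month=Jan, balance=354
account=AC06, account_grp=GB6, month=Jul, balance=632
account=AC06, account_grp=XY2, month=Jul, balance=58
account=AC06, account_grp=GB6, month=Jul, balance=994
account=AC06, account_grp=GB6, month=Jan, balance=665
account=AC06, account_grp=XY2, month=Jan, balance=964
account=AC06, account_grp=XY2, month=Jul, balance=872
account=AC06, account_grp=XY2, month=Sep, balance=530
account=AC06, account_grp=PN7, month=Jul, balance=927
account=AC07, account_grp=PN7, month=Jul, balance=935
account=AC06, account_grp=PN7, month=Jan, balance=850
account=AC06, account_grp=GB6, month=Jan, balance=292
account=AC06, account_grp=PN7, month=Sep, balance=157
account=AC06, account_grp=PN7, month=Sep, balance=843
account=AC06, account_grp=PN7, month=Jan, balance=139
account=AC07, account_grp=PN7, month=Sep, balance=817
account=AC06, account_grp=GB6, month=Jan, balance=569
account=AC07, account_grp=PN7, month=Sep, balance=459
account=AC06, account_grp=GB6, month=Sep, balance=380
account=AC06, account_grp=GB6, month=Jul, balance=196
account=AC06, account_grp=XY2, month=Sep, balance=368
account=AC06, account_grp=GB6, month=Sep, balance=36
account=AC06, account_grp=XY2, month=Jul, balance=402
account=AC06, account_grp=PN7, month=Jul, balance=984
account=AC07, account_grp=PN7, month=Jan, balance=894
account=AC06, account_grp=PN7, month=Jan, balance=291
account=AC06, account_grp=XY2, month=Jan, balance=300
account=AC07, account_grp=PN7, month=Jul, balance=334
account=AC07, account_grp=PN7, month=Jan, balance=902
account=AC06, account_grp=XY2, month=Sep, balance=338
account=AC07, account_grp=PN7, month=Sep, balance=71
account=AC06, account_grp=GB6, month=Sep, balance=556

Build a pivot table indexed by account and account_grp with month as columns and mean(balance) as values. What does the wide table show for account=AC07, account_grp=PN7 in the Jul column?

602.67

Rows with account=AC07, account_grp=PN7 and month=Jul: balance values are 539, 935, 334.
(539 + 935 + 334) / 3 = 602.67.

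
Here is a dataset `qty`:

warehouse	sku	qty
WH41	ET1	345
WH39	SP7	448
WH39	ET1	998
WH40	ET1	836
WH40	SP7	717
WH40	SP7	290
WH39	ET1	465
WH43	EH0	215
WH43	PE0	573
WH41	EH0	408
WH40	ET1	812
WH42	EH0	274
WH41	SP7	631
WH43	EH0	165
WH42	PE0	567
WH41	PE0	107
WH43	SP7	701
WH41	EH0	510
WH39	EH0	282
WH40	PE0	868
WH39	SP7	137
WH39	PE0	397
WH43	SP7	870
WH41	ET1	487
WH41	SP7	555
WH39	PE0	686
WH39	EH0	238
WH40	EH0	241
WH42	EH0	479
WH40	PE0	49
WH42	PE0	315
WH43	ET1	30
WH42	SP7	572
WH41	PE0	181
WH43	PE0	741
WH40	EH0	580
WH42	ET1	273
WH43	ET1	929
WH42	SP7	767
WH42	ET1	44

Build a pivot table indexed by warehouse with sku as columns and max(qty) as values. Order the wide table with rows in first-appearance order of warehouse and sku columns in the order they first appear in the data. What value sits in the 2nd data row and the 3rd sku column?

282

With rows in first-appearance order of warehouse, row 2 is warehouse=WH39. sku columns in first-appearance order: ET1, SP7, EH0, PE0; column 3 is EH0.
Long rows with warehouse=WH39, sku=EH0: max(282, 238) = 282.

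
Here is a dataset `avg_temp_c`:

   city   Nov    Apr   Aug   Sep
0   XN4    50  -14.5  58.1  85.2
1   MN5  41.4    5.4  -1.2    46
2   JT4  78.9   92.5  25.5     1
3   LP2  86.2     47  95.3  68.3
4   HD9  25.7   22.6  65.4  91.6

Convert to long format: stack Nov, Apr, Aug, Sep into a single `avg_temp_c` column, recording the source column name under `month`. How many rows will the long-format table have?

5 city values × 4 melted columns = 20 rows.

20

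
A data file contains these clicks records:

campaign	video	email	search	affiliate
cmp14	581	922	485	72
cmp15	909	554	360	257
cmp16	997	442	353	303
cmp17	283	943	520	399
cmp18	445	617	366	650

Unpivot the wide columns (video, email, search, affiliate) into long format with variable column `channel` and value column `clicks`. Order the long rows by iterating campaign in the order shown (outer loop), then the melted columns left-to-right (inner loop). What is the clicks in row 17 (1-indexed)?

20 rows total (5 × 4). Row 17: index ⌊(17-1)/4⌋ = 4 into campaign → cmp18; (17-1) mod 4 = 0 into the melted columns → video.
So row 17 is (cmp18, video, 445); clicks = 445.

445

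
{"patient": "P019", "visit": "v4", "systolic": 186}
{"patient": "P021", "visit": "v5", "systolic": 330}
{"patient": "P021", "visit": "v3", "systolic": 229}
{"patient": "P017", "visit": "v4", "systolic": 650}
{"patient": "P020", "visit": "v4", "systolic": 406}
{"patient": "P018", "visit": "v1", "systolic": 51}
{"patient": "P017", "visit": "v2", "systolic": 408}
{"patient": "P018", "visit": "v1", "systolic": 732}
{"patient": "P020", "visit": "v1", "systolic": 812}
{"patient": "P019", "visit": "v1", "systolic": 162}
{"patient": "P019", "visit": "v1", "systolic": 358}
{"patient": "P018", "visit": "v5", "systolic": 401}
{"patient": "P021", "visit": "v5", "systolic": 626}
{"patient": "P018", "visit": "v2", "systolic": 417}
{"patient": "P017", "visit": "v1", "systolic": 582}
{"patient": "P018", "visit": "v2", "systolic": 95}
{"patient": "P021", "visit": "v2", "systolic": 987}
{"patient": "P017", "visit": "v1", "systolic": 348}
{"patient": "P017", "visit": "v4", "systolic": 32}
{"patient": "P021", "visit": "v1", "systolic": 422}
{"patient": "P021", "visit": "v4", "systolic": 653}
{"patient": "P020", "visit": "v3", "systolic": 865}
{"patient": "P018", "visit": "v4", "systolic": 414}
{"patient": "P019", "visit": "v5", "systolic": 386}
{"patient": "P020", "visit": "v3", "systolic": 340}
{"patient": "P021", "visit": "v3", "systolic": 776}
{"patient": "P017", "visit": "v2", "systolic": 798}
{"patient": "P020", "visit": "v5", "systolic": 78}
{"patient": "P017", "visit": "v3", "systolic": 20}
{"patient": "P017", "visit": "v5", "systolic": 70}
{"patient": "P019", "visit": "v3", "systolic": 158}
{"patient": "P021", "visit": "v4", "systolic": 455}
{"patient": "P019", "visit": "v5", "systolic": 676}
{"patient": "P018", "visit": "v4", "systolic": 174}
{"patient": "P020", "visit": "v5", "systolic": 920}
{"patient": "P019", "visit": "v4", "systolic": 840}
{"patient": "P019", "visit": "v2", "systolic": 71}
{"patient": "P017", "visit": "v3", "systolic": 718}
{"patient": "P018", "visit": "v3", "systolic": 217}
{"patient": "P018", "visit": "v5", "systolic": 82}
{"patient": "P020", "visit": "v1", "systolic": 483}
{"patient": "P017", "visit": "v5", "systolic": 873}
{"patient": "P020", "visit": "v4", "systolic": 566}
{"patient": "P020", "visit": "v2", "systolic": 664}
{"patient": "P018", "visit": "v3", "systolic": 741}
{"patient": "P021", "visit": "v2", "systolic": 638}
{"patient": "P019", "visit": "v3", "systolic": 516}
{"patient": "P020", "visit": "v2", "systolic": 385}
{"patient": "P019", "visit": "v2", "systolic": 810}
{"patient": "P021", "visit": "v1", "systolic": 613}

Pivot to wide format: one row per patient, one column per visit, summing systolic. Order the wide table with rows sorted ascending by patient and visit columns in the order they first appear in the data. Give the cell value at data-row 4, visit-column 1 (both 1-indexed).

With rows sorted ascending by patient, row 4 is patient=P020. visit columns in first-appearance order: v4, v5, v3, v1, v2; column 1 is v4.
Long rows with patient=P020, visit=v4: 406 + 566 = 972.

972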